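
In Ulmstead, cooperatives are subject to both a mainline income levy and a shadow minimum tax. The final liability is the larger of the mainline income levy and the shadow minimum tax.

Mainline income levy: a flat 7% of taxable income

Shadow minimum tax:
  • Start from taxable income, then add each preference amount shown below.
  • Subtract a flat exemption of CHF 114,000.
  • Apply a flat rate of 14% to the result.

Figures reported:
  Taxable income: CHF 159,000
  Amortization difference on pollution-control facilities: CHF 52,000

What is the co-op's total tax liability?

CHF 13,580

Shadow minimum tax:
  Adjusted income: CHF 159,000 + CHF 52,000 = CHF 211,000
  Less exemption CHF 114,000 → base CHF 97,000
  CHF 97,000 × 14% = CHF 13,580

Mainline income levy:
  CHF 159,000 × 7% = CHF 11,130

CHF 13,580 > CHF 11,130, so the shadow minimum tax is the binding amount.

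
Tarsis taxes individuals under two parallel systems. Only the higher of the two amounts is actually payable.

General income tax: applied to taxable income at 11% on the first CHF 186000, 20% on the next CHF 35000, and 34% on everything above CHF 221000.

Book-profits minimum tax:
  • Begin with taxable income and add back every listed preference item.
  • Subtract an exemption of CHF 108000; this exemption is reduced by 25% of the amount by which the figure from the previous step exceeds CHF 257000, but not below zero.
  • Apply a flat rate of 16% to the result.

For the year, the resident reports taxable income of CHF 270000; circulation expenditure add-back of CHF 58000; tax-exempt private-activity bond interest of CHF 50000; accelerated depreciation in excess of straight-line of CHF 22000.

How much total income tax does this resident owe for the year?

General income tax:
  CHF 186000 × 11% = CHF 20460
  CHF 35000 × 20% = CHF 7000
  CHF 49000 × 34% = CHF 16660
  → CHF 44120

Book-profits minimum tax:
  Adjusted income: CHF 270000 + CHF 58000 + CHF 50000 + CHF 22000 = CHF 400000
  Exemption: CHF 108000 − 25% × (CHF 400000 − CHF 257000) = CHF 108000 − CHF 35750 = CHF 72250
  Base: CHF 400000 − CHF 72250 = CHF 327750
  CHF 327750 × 16% = CHF 52440

CHF 52440 > CHF 44120, so the book-profits minimum tax is the binding amount.

CHF 52440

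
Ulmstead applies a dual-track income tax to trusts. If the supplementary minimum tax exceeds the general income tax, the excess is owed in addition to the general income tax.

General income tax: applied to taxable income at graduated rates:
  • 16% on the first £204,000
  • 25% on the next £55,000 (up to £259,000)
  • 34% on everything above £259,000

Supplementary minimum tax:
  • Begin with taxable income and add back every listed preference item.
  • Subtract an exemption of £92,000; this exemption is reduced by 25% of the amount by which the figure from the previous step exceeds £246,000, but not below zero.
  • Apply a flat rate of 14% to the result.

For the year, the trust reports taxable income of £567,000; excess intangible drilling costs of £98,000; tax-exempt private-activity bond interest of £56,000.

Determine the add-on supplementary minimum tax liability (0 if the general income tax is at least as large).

£0

General income tax:
  £204,000 × 16% = £32,640
  £55,000 × 25% = £13,750
  £308,000 × 34% = £104,720
  → £151,110

Supplementary minimum tax:
  Adjusted income: £567,000 + £98,000 + £56,000 = £721,000
  Exemption: 25% × (£721,000 − £246,000) = £118,750 ≥ £92,000, so the exemption is fully phased out
  Base: £721,000 − £0 = £721,000
  £721,000 × 14% = £100,940

£100,940 ≤ £151,110, so no add-on is due.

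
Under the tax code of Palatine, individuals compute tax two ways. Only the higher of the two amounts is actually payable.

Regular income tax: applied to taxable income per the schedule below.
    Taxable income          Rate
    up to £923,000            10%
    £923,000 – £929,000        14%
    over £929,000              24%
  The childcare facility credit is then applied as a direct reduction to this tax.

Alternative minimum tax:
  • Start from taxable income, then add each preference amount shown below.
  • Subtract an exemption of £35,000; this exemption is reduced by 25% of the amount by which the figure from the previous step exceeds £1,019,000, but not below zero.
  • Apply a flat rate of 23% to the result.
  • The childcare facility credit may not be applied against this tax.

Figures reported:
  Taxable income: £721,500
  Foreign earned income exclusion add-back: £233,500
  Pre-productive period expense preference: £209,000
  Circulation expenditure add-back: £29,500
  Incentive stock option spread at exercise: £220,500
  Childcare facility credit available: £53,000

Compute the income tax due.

Regular income tax:
  £721,500 × 10% = £72,150
  Less childcare facility credit £53,000 → £19,150

Alternative minimum tax:
  Adjusted income: £721,500 + £233,500 + £209,000 + £29,500 + £220,500 = £1,414,000
  Exemption: 25% × (£1,414,000 − £1,019,000) = £98,750 ≥ £35,000, so the exemption is fully phased out
  Base: £1,414,000 − £0 = £1,414,000
  £1,414,000 × 23% = £325,220

£325,220 > £19,150, so the alternative minimum tax is the binding amount.

£325,220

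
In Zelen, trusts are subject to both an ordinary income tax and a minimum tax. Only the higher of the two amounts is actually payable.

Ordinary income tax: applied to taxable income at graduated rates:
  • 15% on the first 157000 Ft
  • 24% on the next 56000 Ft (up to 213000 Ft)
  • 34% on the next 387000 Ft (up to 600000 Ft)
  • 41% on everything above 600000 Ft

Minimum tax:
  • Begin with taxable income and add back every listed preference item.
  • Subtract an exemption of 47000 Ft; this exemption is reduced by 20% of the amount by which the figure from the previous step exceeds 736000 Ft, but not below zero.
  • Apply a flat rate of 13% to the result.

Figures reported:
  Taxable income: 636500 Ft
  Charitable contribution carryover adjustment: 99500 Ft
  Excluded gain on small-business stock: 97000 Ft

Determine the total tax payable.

Ordinary income tax:
  157000 Ft × 15% = 23550 Ft
  56000 Ft × 24% = 13440 Ft
  387000 Ft × 34% = 131580 Ft
  36500 Ft × 41% = 14965 Ft
  → 183535 Ft

Minimum tax:
  Adjusted income: 636500 Ft + 99500 Ft + 97000 Ft = 833000 Ft
  Exemption: 47000 Ft − 20% × (833000 Ft − 736000 Ft) = 47000 Ft − 19400 Ft = 27600 Ft
  Base: 833000 Ft − 27600 Ft = 805400 Ft
  805400 Ft × 13% = 104702 Ft

183535 Ft > 104702 Ft, so the ordinary income tax governs.

183535 Ft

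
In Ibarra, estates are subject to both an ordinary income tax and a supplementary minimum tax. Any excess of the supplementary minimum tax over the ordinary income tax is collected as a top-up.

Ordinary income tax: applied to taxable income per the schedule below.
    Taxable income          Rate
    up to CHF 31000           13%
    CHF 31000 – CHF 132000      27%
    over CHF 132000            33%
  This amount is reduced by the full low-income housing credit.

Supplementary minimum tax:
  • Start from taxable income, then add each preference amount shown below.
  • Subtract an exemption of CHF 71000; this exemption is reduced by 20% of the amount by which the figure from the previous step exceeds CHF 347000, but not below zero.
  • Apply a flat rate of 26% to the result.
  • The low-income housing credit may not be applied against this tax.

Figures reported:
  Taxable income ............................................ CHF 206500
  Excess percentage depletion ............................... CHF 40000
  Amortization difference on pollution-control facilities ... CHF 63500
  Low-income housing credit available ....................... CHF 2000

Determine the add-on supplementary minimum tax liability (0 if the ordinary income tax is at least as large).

Ordinary income tax:
  CHF 31000 × 13% = CHF 4030
  CHF 101000 × 27% = CHF 27270
  CHF 74500 × 33% = CHF 24585
  → CHF 55885
  Less low-income housing credit CHF 2000 → CHF 53885

Supplementary minimum tax:
  Adjusted income: CHF 206500 + CHF 40000 + CHF 63500 = CHF 310000
  Exemption: CHF 310000 ≤ CHF 347000, so full CHF 71000 applies
  Base: CHF 310000 − CHF 71000 = CHF 239000
  CHF 239000 × 26% = CHF 62140

Excess of supplementary minimum tax over ordinary income tax: CHF 62140 − CHF 53885 = CHF 8255.

CHF 8255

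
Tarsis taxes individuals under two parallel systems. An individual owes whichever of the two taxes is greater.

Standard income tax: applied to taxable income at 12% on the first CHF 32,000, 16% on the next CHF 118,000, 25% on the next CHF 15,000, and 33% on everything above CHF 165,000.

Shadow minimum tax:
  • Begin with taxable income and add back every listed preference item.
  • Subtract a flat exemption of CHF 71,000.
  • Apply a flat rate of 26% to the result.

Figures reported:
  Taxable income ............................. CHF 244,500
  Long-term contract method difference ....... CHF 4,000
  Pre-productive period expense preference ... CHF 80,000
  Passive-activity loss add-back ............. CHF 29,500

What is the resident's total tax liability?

Standard income tax:
  CHF 32,000 × 12% = CHF 3,840
  CHF 118,000 × 16% = CHF 18,880
  CHF 15,000 × 25% = CHF 3,750
  CHF 79,500 × 33% = CHF 26,235
  → CHF 52,705

Shadow minimum tax:
  Adjusted income: CHF 244,500 + CHF 4,000 + CHF 80,000 + CHF 29,500 = CHF 358,000
  Less exemption CHF 71,000 → base CHF 287,000
  CHF 287,000 × 26% = CHF 74,620

CHF 74,620 > CHF 52,705, so the shadow minimum tax is the binding amount.

CHF 74,620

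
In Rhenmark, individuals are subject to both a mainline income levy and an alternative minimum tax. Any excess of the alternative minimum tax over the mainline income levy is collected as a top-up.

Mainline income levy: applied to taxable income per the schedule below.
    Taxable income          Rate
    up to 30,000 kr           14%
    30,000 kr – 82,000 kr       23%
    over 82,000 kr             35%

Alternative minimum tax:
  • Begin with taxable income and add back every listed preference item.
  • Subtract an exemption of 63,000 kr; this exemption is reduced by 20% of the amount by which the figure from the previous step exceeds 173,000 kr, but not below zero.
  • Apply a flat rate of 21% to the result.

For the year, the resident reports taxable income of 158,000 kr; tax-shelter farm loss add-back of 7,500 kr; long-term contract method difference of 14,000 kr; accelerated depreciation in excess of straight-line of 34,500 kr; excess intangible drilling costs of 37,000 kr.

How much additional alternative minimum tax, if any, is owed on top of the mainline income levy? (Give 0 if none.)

Mainline income levy:
  30,000 kr × 14% = 4,200 kr
  52,000 kr × 23% = 11,960 kr
  76,000 kr × 35% = 26,600 kr
  → 42,760 kr

Alternative minimum tax:
  Adjusted income: 158,000 kr + 7,500 kr + 14,000 kr + 34,500 kr + 37,000 kr = 251,000 kr
  Exemption: 63,000 kr − 20% × (251,000 kr − 173,000 kr) = 63,000 kr − 15,600 kr = 47,400 kr
  Base: 251,000 kr − 47,400 kr = 203,600 kr
  203,600 kr × 21% = 42,756 kr

42,756 kr ≤ 42,760 kr, so no add-on is due.

0 kr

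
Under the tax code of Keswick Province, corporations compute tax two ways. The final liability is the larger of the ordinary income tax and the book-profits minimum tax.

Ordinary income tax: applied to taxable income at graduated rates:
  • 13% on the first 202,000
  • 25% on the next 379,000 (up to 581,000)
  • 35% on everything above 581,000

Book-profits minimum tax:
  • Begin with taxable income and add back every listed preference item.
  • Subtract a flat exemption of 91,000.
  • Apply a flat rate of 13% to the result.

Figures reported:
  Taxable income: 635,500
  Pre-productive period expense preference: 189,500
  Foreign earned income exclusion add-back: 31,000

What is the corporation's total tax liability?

Ordinary income tax:
  202,000 × 13% = 26,260
  379,000 × 25% = 94,750
  54,500 × 35% = 19,075
  → 140,085

Book-profits minimum tax:
  Adjusted income: 635,500 + 189,500 + 31,000 = 856,000
  Less exemption 91,000 → base 765,000
  765,000 × 13% = 99,450

140,085 > 99,450, so the ordinary income tax governs.

140,085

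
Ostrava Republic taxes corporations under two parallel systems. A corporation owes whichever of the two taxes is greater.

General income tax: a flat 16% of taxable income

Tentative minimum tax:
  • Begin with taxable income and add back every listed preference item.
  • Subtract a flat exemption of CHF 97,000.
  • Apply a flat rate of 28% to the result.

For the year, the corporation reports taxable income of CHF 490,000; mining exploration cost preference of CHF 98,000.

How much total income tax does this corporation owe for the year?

CHF 137,480

General income tax:
  CHF 490,000 × 16% = CHF 78,400

Tentative minimum tax:
  Adjusted income: CHF 490,000 + CHF 98,000 = CHF 588,000
  Less exemption CHF 97,000 → base CHF 491,000
  CHF 491,000 × 28% = CHF 137,480

CHF 137,480 > CHF 78,400, so the tentative minimum tax is the binding amount.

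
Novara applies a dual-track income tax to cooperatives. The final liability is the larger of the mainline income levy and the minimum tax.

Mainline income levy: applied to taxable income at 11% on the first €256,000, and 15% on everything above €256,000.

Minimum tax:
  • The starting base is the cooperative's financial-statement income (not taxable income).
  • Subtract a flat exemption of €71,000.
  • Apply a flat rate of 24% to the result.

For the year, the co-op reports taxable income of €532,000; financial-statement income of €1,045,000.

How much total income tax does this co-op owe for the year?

€233,760

Minimum tax:
  Base (financial-statement income): €1,045,000
  Less exemption €71,000 → base €974,000
  €974,000 × 24% = €233,760

Mainline income levy:
  €256,000 × 11% = €28,160
  €276,000 × 15% = €41,400
  → €69,560

€233,760 > €69,560, so the minimum tax is the binding amount.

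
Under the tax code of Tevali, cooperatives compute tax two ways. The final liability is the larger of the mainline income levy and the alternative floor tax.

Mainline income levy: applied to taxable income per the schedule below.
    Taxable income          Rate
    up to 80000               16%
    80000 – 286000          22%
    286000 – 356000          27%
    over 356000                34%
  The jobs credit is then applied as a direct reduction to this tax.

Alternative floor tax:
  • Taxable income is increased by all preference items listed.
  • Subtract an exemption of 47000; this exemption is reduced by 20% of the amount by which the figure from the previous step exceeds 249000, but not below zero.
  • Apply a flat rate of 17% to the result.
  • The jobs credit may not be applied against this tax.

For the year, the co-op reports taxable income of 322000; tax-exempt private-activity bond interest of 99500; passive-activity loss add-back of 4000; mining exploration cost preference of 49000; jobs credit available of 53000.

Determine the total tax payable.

Mainline income levy:
  80000 × 16% = 12800
  206000 × 22% = 45320
  36000 × 27% = 9720
  → 67840
  Less jobs credit 53000 → 14840

Alternative floor tax:
  Adjusted income: 322000 + 99500 + 4000 + 49000 = 474500
  Exemption: 47000 − 20% × (474500 − 249000) = 47000 − 45100 = 1900
  Base: 474500 − 1900 = 472600
  472600 × 17% = 80342

80342 > 14840, so the alternative floor tax is the binding amount.

80342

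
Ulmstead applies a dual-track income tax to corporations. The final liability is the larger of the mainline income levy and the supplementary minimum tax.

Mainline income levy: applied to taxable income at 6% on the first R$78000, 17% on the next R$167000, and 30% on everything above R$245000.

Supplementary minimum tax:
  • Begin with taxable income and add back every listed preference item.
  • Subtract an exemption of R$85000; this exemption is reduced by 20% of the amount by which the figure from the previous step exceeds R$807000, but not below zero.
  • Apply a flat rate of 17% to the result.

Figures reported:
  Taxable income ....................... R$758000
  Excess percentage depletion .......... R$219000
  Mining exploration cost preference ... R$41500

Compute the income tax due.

Supplementary minimum tax:
  Adjusted income: R$758000 + R$219000 + R$41500 = R$1018500
  Exemption: R$85000 − 20% × (R$1018500 − R$807000) = R$85000 − R$42300 = R$42700
  Base: R$1018500 − R$42700 = R$975800
  R$975800 × 17% = R$165886

Mainline income levy:
  R$78000 × 6% = R$4680
  R$167000 × 17% = R$28390
  R$513000 × 30% = R$153900
  → R$186970

R$186970 > R$165886, so the mainline income levy governs.

R$186970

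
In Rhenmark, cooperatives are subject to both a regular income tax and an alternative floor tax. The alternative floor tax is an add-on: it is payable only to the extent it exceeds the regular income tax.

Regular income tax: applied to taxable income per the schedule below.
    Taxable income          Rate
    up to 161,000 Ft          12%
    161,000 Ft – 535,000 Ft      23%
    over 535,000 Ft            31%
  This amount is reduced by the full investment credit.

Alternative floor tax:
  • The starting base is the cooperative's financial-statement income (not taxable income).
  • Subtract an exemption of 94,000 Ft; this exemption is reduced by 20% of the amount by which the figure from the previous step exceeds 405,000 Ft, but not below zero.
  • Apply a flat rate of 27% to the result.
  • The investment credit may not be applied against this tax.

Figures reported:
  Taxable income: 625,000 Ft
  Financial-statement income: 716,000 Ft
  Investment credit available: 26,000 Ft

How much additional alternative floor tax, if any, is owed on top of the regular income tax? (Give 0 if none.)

Alternative floor tax:
  Base (financial-statement income): 716,000 Ft
  Exemption: 94,000 Ft − 20% × (716,000 Ft − 405,000 Ft) = 94,000 Ft − 62,200 Ft = 31,800 Ft
  Base: 716,000 Ft − 31,800 Ft = 684,200 Ft
  684,200 Ft × 27% = 184,734 Ft

Regular income tax:
  161,000 Ft × 12% = 19,320 Ft
  374,000 Ft × 23% = 86,020 Ft
  90,000 Ft × 31% = 27,900 Ft
  → 133,240 Ft
  Less investment credit 26,000 Ft → 107,240 Ft

Excess of alternative floor tax over regular income tax: 184,734 Ft − 107,240 Ft = 77,494 Ft.

77,494 Ft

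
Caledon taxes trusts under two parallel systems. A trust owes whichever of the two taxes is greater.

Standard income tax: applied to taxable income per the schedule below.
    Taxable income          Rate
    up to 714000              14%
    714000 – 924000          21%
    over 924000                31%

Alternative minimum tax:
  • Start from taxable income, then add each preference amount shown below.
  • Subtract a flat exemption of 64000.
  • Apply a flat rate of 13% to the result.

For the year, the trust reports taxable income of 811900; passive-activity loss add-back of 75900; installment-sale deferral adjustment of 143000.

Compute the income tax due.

Standard income tax:
  714000 × 14% = 99960
  97900 × 21% = 20559
  → 120519

Alternative minimum tax:
  Adjusted income: 811900 + 75900 + 143000 = 1030800
  Less exemption 64000 → base 966800
  966800 × 13% = 125684

125684 > 120519, so the alternative minimum tax is the binding amount.

125684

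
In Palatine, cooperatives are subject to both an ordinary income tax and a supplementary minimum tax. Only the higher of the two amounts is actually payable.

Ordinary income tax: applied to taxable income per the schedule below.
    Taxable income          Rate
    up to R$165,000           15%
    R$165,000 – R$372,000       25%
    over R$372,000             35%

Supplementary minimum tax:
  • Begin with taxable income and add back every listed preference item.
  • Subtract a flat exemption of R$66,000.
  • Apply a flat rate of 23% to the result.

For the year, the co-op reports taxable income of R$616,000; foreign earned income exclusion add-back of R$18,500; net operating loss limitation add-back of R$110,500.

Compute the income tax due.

Ordinary income tax:
  R$165,000 × 15% = R$24,750
  R$207,000 × 25% = R$51,750
  R$244,000 × 35% = R$85,400
  → R$161,900

Supplementary minimum tax:
  Adjusted income: R$616,000 + R$18,500 + R$110,500 = R$745,000
  Less exemption R$66,000 → base R$679,000
  R$679,000 × 23% = R$156,170

R$161,900 > R$156,170, so the ordinary income tax governs.

R$161,900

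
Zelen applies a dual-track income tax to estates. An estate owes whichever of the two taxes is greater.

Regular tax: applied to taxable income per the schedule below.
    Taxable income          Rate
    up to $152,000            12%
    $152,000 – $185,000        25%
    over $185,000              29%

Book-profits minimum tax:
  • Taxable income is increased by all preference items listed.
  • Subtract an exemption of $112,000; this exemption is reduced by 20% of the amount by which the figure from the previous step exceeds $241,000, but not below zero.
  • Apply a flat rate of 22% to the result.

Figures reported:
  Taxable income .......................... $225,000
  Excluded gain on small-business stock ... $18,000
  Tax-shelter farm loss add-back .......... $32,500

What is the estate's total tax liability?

$38,090

Book-profits minimum tax:
  Adjusted income: $225,000 + $18,000 + $32,500 = $275,500
  Exemption: $112,000 − 20% × ($275,500 − $241,000) = $112,000 − $6,900 = $105,100
  Base: $275,500 − $105,100 = $170,400
  $170,400 × 22% = $37,488

Regular tax:
  $152,000 × 12% = $18,240
  $33,000 × 25% = $8,250
  $40,000 × 29% = $11,600
  → $38,090

$38,090 > $37,488, so the regular tax governs.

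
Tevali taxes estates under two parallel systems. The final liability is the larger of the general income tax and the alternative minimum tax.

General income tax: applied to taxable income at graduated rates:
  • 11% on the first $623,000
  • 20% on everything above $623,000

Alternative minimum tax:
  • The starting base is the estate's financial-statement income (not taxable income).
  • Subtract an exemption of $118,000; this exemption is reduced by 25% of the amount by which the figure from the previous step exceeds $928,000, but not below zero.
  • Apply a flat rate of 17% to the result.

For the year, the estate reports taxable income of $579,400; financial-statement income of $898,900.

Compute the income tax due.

General income tax:
  $579,400 × 11% = $63,734

Alternative minimum tax:
  Base (financial-statement income): $898,900
  Exemption: $898,900 ≤ $928,000, so full $118,000 applies
  Base: $898,900 − $118,000 = $780,900
  $780,900 × 17% = $132,753

$132,753 > $63,734, so the alternative minimum tax is the binding amount.

$132,753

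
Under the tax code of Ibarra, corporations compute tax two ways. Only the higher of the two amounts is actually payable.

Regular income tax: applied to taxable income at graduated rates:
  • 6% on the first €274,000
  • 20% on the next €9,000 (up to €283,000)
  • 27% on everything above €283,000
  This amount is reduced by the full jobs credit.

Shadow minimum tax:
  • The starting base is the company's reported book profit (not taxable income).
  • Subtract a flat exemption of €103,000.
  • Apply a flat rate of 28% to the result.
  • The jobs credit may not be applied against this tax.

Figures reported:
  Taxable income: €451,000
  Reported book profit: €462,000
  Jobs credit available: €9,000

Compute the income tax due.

€100,520

Regular income tax:
  €274,000 × 6% = €16,440
  €9,000 × 20% = €1,800
  €168,000 × 27% = €45,360
  → €63,600
  Less jobs credit €9,000 → €54,600

Shadow minimum tax:
  Base (reported book profit): €462,000
  Less exemption €103,000 → base €359,000
  €359,000 × 28% = €100,520

€100,520 > €54,600, so the shadow minimum tax is the binding amount.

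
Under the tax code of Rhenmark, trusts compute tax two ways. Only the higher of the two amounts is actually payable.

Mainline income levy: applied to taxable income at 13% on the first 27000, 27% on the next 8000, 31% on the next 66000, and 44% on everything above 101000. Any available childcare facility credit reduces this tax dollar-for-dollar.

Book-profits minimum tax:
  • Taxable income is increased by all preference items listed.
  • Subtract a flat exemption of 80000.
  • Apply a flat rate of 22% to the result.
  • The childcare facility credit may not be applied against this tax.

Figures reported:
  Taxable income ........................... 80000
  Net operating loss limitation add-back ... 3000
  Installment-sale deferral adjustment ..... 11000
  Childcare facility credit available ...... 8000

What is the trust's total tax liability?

11620

Mainline income levy:
  27000 × 13% = 3510
  8000 × 27% = 2160
  45000 × 31% = 13950
  → 19620
  Less childcare facility credit 8000 → 11620

Book-profits minimum tax:
  Adjusted income: 80000 + 3000 + 11000 = 94000
  Less exemption 80000 → base 14000
  14000 × 22% = 3080

11620 > 3080, so the mainline income levy governs.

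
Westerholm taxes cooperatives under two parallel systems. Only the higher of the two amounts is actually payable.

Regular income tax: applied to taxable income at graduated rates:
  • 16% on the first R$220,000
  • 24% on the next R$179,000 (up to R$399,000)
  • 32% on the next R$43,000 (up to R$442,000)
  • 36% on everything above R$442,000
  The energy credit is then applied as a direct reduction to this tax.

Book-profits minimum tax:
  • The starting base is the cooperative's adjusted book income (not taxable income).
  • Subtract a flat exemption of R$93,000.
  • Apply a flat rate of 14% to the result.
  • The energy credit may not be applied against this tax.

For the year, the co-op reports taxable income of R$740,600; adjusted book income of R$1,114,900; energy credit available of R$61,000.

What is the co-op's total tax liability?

R$143,066

Book-profits minimum tax:
  Base (adjusted book income): R$1,114,900
  Less exemption R$93,000 → base R$1,021,900
  R$1,021,900 × 14% = R$143,066

Regular income tax:
  R$220,000 × 16% = R$35,200
  R$179,000 × 24% = R$42,960
  R$43,000 × 32% = R$13,760
  R$298,600 × 36% = R$107,496
  → R$199,416
  Less energy credit R$61,000 → R$138,416

R$143,066 > R$138,416, so the book-profits minimum tax is the binding amount.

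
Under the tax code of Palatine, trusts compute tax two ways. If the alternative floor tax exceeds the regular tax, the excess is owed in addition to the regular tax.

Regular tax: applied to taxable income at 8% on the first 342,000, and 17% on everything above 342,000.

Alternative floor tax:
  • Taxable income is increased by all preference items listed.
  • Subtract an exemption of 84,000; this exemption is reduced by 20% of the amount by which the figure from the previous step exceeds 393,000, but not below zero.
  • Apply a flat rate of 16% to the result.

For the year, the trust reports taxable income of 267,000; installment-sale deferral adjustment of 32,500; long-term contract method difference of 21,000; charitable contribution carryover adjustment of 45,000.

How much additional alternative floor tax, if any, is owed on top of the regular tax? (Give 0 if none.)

23,680

Alternative floor tax:
  Adjusted income: 267,000 + 32,500 + 21,000 + 45,000 = 365,500
  Exemption: 365,500 ≤ 393,000, so full 84,000 applies
  Base: 365,500 − 84,000 = 281,500
  281,500 × 16% = 45,040

Regular tax:
  267,000 × 8% = 21,360

Excess of alternative floor tax over regular tax: 45,040 − 21,360 = 23,680.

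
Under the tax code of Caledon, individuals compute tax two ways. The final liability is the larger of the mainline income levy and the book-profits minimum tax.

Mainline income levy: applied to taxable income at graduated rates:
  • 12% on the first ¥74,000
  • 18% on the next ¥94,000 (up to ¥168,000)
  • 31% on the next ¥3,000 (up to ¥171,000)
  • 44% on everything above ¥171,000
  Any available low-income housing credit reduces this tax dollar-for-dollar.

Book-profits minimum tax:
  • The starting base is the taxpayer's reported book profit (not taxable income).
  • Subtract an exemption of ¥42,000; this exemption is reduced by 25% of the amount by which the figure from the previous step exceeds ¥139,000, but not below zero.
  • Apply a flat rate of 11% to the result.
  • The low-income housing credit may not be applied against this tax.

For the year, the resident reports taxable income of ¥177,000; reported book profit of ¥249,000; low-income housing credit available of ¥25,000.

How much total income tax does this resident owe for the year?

¥25,795

Mainline income levy:
  ¥74,000 × 12% = ¥8,880
  ¥94,000 × 18% = ¥16,920
  ¥3,000 × 31% = ¥930
  ¥6,000 × 44% = ¥2,640
  → ¥29,370
  Less low-income housing credit ¥25,000 → ¥4,370

Book-profits minimum tax:
  Base (reported book profit): ¥249,000
  Exemption: ¥42,000 − 25% × (¥249,000 − ¥139,000) = ¥42,000 − ¥27,500 = ¥14,500
  Base: ¥249,000 − ¥14,500 = ¥234,500
  ¥234,500 × 11% = ¥25,795

¥25,795 > ¥4,370, so the book-profits minimum tax is the binding amount.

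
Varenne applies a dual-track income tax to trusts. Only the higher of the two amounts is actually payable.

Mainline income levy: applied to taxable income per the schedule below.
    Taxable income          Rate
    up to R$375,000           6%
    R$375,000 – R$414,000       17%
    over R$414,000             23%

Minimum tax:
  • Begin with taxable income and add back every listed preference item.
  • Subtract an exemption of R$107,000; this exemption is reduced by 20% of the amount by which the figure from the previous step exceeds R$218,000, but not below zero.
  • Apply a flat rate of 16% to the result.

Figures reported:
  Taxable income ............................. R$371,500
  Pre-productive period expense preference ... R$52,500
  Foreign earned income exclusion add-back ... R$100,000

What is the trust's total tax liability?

Minimum tax:
  Adjusted income: R$371,500 + R$52,500 + R$100,000 = R$524,000
  Exemption: R$107,000 − 20% × (R$524,000 − R$218,000) = R$107,000 − R$61,200 = R$45,800
  Base: R$524,000 − R$45,800 = R$478,200
  R$478,200 × 16% = R$76,512

Mainline income levy:
  R$371,500 × 6% = R$22,290

R$76,512 > R$22,290, so the minimum tax is the binding amount.

R$76,512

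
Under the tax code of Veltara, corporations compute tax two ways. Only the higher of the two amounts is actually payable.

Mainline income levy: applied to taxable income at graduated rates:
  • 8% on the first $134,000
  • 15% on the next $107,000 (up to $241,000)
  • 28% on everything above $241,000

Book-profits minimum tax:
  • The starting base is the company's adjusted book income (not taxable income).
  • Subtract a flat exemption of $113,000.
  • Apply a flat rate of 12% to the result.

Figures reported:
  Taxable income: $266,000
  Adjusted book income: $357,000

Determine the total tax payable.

$33,770

Book-profits minimum tax:
  Base (adjusted book income): $357,000
  Less exemption $113,000 → base $244,000
  $244,000 × 12% = $29,280

Mainline income levy:
  $134,000 × 8% = $10,720
  $107,000 × 15% = $16,050
  $25,000 × 28% = $7,000
  → $33,770

$33,770 > $29,280, so the mainline income levy governs.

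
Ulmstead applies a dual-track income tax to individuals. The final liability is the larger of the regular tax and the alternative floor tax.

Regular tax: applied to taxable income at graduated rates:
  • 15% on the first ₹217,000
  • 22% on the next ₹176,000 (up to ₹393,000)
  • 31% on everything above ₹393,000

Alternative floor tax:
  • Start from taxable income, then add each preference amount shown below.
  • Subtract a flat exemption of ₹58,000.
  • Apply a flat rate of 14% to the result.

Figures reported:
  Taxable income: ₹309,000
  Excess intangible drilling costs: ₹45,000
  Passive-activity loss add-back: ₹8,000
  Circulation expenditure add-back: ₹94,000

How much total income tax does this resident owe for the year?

₹55,720

Regular tax:
  ₹217,000 × 15% = ₹32,550
  ₹92,000 × 22% = ₹20,240
  → ₹52,790

Alternative floor tax:
  Adjusted income: ₹309,000 + ₹45,000 + ₹8,000 + ₹94,000 = ₹456,000
  Less exemption ₹58,000 → base ₹398,000
  ₹398,000 × 14% = ₹55,720

₹55,720 > ₹52,790, so the alternative floor tax is the binding amount.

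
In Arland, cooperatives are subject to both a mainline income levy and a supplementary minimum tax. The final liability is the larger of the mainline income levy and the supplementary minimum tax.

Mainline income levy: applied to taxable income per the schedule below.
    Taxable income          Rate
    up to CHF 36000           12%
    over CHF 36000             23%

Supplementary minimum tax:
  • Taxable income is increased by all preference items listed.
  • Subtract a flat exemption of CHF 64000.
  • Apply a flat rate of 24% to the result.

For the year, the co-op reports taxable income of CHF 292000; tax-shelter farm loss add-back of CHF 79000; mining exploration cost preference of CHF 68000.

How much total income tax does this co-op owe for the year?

CHF 90000

Supplementary minimum tax:
  Adjusted income: CHF 292000 + CHF 79000 + CHF 68000 = CHF 439000
  Less exemption CHF 64000 → base CHF 375000
  CHF 375000 × 24% = CHF 90000

Mainline income levy:
  CHF 36000 × 12% = CHF 4320
  CHF 256000 × 23% = CHF 58880
  → CHF 63200

CHF 90000 > CHF 63200, so the supplementary minimum tax is the binding amount.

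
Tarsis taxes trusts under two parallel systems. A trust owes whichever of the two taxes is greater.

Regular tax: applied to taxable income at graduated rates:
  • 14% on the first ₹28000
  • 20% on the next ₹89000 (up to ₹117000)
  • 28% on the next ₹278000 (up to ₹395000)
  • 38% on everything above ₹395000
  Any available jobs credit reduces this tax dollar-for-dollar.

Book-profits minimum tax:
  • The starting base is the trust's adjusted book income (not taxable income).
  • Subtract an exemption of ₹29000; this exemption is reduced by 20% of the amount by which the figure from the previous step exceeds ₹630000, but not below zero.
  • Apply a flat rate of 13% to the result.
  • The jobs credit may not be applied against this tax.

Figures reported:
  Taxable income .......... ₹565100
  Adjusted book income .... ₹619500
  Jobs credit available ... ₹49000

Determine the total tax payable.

Regular tax:
  ₹28000 × 14% = ₹3920
  ₹89000 × 20% = ₹17800
  ₹278000 × 28% = ₹77840
  ₹170100 × 38% = ₹64638
  → ₹164198
  Less jobs credit ₹49000 → ₹115198

Book-profits minimum tax:
  Base (adjusted book income): ₹619500
  Exemption: ₹619500 ≤ ₹630000, so full ₹29000 applies
  Base: ₹619500 − ₹29000 = ₹590500
  ₹590500 × 13% = ₹76765

₹115198 > ₹76765, so the regular tax governs.

₹115198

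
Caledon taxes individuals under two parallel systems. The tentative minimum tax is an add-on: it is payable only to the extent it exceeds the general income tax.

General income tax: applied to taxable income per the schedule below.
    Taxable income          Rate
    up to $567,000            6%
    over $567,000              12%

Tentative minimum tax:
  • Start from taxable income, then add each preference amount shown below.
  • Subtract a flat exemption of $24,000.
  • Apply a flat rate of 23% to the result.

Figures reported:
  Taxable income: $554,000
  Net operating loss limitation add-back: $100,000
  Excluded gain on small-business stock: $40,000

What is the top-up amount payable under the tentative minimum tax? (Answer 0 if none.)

General income tax:
  $554,000 × 6% = $33,240

Tentative minimum tax:
  Adjusted income: $554,000 + $100,000 + $40,000 = $694,000
  Less exemption $24,000 → base $670,000
  $670,000 × 23% = $154,100

Excess of tentative minimum tax over general income tax: $154,100 − $33,240 = $120,860.

$120,860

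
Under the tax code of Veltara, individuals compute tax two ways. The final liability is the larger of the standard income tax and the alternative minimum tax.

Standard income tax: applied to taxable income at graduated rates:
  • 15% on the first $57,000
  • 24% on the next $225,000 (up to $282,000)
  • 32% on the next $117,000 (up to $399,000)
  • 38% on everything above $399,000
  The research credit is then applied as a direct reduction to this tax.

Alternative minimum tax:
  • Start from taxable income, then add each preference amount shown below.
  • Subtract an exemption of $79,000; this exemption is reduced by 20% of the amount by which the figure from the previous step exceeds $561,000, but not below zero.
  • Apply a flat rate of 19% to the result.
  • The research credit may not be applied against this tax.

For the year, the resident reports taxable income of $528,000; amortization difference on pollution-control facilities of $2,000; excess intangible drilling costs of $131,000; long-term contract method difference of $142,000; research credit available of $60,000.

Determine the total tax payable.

$146,756

Alternative minimum tax:
  Adjusted income: $528,000 + $2,000 + $131,000 + $142,000 = $803,000
  Exemption: $79,000 − 20% × ($803,000 − $561,000) = $79,000 − $48,400 = $30,600
  Base: $803,000 − $30,600 = $772,400
  $772,400 × 19% = $146,756

Standard income tax:
  $57,000 × 15% = $8,550
  $225,000 × 24% = $54,000
  $117,000 × 32% = $37,440
  $129,000 × 38% = $49,020
  → $149,010
  Less research credit $60,000 → $89,010

$146,756 > $89,010, so the alternative minimum tax is the binding amount.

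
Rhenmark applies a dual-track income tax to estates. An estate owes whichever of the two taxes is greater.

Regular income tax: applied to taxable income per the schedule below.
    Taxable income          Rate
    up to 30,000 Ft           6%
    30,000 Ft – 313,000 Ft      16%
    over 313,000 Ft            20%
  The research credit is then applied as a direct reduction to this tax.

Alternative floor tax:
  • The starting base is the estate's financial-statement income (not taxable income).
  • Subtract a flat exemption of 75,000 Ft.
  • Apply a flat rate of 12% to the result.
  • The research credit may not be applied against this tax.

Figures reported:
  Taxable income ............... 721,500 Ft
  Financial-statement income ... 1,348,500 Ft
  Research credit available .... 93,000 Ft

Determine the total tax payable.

Alternative floor tax:
  Base (financial-statement income): 1,348,500 Ft
  Less exemption 75,000 Ft → base 1,273,500 Ft
  1,273,500 Ft × 12% = 152,820 Ft

Regular income tax:
  30,000 Ft × 6% = 1,800 Ft
  283,000 Ft × 16% = 45,280 Ft
  408,500 Ft × 20% = 81,700 Ft
  → 128,780 Ft
  Less research credit 93,000 Ft → 35,780 Ft

152,820 Ft > 35,780 Ft, so the alternative floor tax is the binding amount.

152,820 Ft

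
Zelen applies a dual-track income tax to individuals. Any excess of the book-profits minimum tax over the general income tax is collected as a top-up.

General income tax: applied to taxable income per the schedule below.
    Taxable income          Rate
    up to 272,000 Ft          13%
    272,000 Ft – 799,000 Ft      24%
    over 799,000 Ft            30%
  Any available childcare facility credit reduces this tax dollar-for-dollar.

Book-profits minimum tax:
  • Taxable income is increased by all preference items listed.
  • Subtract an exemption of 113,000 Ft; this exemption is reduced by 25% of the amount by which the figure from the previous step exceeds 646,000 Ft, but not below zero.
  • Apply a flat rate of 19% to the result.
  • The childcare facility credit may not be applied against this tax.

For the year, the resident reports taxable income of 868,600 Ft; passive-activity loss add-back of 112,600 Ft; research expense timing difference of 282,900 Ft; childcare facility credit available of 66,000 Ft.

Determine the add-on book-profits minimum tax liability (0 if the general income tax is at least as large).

General income tax:
  272,000 Ft × 13% = 35,360 Ft
  527,000 Ft × 24% = 126,480 Ft
  69,600 Ft × 30% = 20,880 Ft
  → 182,720 Ft
  Less childcare facility credit 66,000 Ft → 116,720 Ft

Book-profits minimum tax:
  Adjusted income: 868,600 Ft + 112,600 Ft + 282,900 Ft = 1,264,100 Ft
  Exemption: 25% × (1,264,100 Ft − 646,000 Ft) = 154,525 Ft ≥ 113,000 Ft, so the exemption is fully phased out
  Base: 1,264,100 Ft − 0 Ft = 1,264,100 Ft
  1,264,100 Ft × 19% = 240,179 Ft

Excess of book-profits minimum tax over general income tax: 240,179 Ft − 116,720 Ft = 123,459 Ft.

123,459 Ft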